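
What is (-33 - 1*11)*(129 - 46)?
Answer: -3652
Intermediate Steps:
(-33 - 1*11)*(129 - 46) = (-33 - 11)*83 = -44*83 = -3652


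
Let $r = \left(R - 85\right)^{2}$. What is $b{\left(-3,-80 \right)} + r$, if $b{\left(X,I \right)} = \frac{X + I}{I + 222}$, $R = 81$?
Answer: $\frac{2189}{142} \approx 15.415$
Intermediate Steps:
$r = 16$ ($r = \left(81 - 85\right)^{2} = \left(-4\right)^{2} = 16$)
$b{\left(X,I \right)} = \frac{I + X}{222 + I}$
$b{\left(-3,-80 \right)} + r = \frac{-80 - 3}{222 - 80} + 16 = \frac{1}{142} \left(-83\right) + 16 = - \frac{83}{142} + 16 = \frac{2189}{142}$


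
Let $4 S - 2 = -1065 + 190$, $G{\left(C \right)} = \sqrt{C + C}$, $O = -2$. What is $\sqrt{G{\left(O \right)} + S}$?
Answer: $\frac{\sqrt{-873 + 8 i}}{2} \approx 0.067689 + 14.773 i$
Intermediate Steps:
$G{\left(C \right)} = \sqrt{2} \sqrt{C}$ ($G{\left(C \right)} = \sqrt{2 C} = \sqrt{2} \sqrt{C}$)
$S = - \frac{873}{4}$ ($S = \frac{1}{2} + \frac{-1065 + 190}{4} = \frac{1}{2} + \frac{1}{4} \left(-875\right) = \frac{1}{2} - \frac{875}{4} = - \frac{873}{4} \approx -218.25$)
$\sqrt{G{\left(O \right)} + S} = \sqrt{\sqrt{2} \sqrt{-2} - \frac{873}{4}} = \sqrt{\sqrt{2} i \sqrt{2} - \frac{873}{4}} = \sqrt{2 i - \frac{873}{4}} = \sqrt{- \frac{873}{4} + 2 i}$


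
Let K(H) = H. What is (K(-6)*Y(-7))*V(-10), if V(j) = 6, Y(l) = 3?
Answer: -108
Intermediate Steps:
(K(-6)*Y(-7))*V(-10) = -6*3*6 = -18*6 = -108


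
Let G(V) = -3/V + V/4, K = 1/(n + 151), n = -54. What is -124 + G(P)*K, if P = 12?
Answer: -48101/388 ≈ -123.97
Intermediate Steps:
K = 1/97 (K = 1/(-54 + 151) = 1/97 ≈ 0.010309)
G(V) = -3/V + V/4 (G(V) = -3/V + V*(¼) = -3/V + V/4)
-124 + G(P)*K = -124 + (-3/12 + (¼)*12)*(1/97) = -124 + (-3*1/12 + 3)*(1/97) = -124 + (-¼ + 3)*(1/97) = -124 + (11/4)*(1/97) = -124 + 11/388 = -48101/388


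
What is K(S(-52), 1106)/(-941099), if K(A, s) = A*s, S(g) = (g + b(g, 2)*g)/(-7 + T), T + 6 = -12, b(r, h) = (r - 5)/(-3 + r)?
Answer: -6441344/1294011125 ≈ -0.0049778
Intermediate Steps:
b(r, h) = (-5 + r)/(-3 + r)
T = -18 (T = -6 - 12 = -18)
S(g) = -g/25 - g*(-5 + g)/(25*(-3 + g)) (S(g) = (g + ((-5 + g)/(-3 + g))*g)/(-7 - 18) = (g + g*(-5 + g)/(-3 + g))/(-25) = (g + g*(-5 + g)/(-3 + g))*(-1/25) = -g/25 - g*(-5 + g)/(25*(-3 + g)))
K(S(-52), 1106)/(-941099) = (((2/25)*(-52)*(4 - 1*(-52))/(-3 - 52))*1106)/(-941099) = (((2/25)*(-52)*(4 + 52)/(-55))*1106)*(-1/941099) = (((2/25)*(-52)*(-1/55)*56)*1106)*(-1/941099) = ((5824/1375)*1106)*(-1/941099) = (6441344/1375)*(-1/941099) = -6441344/1294011125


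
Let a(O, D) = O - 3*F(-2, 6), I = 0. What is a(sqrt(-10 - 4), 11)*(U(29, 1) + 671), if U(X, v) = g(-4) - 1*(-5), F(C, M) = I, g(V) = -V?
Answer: 680*I*sqrt(14) ≈ 2544.3*I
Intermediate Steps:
F(C, M) = 0
a(O, D) = O (a(O, D) = O - 3*0 = O + 0 = O)
U(X, v) = 9 (U(X, v) = -1*(-4) - 1*(-5) = 4 + 5 = 9)
a(sqrt(-10 - 4), 11)*(U(29, 1) + 671) = sqrt(-10 - 4)*(9 + 671) = sqrt(-14)*680 = (I*sqrt(14))*680 = 680*I*sqrt(14)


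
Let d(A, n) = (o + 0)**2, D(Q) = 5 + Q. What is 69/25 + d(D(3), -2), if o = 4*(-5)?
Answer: 10069/25 ≈ 402.76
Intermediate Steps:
o = -20
d(A, n) = 400 (d(A, n) = (-20 + 0)**2 = (-20)**2 = 400)
69/25 + d(D(3), -2) = 69/25 + 400 = 10069/25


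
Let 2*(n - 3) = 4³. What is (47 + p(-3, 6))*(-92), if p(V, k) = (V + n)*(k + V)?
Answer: -13156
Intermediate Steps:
n = 35 (n = 3 + (½)*4³ = 3 + (½)*64 = 3 + 32 = 35)
p(V, k) = (35 + V)*(V + k) (p(V, k) = (V + 35)*(k + V) = (35 + V)*(V + k))
(47 + p(-3, 6))*(-92) = (47 + ((-3)² + 35*(-3) + 35*6 - 3*6))*(-92) = (47 + (9 - 105 + 210 - 18))*(-92) = (47 + 96)*(-92) = 143*(-92) = -13156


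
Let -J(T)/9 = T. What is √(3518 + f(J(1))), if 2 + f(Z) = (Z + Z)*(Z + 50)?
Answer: √2778 ≈ 52.707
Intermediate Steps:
J(T) = -9*T
f(Z) = -2 + 2*Z*(50 + Z) (f(Z) = -2 + (Z + Z)*(Z + 50) = -2 + (2*Z)*(50 + Z) = -2 + 2*Z*(50 + Z))
√(3518 + f(J(1))) = √(3518 + (-2 + 2*(-9*1)² + 100*(-9*1))) = √(3518 + (-2 + 2*(-9)² + 100*(-9))) = √(3518 + (-2 + 2*81 - 900)) = √(3518 + (-2 + 162 - 900)) = √(3518 - 740) = √2778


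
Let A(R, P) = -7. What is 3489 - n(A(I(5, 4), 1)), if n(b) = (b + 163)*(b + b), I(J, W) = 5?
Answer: 5673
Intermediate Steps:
n(b) = 2*b*(163 + b) (n(b) = (163 + b)*(2*b) = 2*b*(163 + b))
3489 - n(A(I(5, 4), 1)) = 3489 - 2*(-7)*(163 - 7) = 3489 - 2*(-7)*156 = 3489 - 1*(-2184) = 3489 + 2184 = 5673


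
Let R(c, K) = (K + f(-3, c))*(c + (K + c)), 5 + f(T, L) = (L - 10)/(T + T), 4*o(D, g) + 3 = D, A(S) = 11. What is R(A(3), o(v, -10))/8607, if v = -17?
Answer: -1037/51642 ≈ -0.020081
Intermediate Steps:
o(D, g) = -¾ + D/4
f(T, L) = -5 + (-10 + L)/(2*T) (f(T, L) = -5 + (L - 10)/(T + T) = -5 + (-10 + L)/((2*T)) = -5 + (-10 + L)*(1/(2*T)) = -5 + (-10 + L)/(2*T))
R(c, K) = (K + 2*c)*(-10/3 + K - c/6) (R(c, K) = (K + (½)*(-10 + c - 10*(-3))/(-3))*(c + (K + c)) = (K + (½)*(-⅓)*(-10 + c + 30))*(K + 2*c) = (K + (½)*(-⅓)*(20 + c))*(K + 2*c) = (K + (-10/3 - c/6))*(K + 2*c) = (-10/3 + K - c/6)*(K + 2*c) = (K + 2*c)*(-10/3 + K - c/6))
R(A(3), o(v, -10))/8607 = ((-¾ + (¼)*(-17))² + 2*(-¾ + (¼)*(-17))*11 - ⅓*11*(20 + 11) - (-¾ + (¼)*(-17))*(20 + 11)/6)/8607 = ((-¾ - 17/4)² + 2*(-¾ - 17/4)*11 - ⅓*11*31 - ⅙*(-¾ - 17/4)*31)*(1/8607) = ((-5)² + 2*(-5)*11 - 341/3 - ⅙*(-5)*31)*(1/8607) = (25 - 110 - 341/3 + 155/6)*(1/8607) = -1037/6*1/8607 = -1037/51642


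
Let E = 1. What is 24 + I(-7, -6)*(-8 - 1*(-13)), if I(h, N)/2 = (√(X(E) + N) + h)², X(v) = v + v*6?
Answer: 384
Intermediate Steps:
X(v) = 7*v (X(v) = v + 6*v = 7*v)
I(h, N) = 2*(h + √(7 + N))² (I(h, N) = 2*(√(7*1 + N) + h)² = 2*(√(7 + N) + h)² = 2*(h + √(7 + N))²)
24 + I(-7, -6)*(-8 - 1*(-13)) = 24 + (2*(-7 + √(7 - 6))²)*(-8 - 1*(-13)) = 24 + (2*(-7 + √1)²)*(-8 + 13) = 24 + (2*(-7 + 1)²)*5 = 24 + (2*(-6)²)*5 = 24 + (2*36)*5 = 24 + 72*5 = 24 + 360 = 384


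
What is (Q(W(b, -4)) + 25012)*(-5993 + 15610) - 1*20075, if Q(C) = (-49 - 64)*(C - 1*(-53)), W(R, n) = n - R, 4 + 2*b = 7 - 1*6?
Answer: 371281837/2 ≈ 1.8564e+8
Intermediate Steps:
b = -3/2 (b = -2 + (7 - 1*6)/2 = -2 + (7 - 6)/2 = -2 + (½)*1 = -2 + ½ = -3/2 ≈ -1.5000)
Q(C) = -5989 - 113*C (Q(C) = -113*(C + 53) = -113*(53 + C) = -5989 - 113*C)
(Q(W(b, -4)) + 25012)*(-5993 + 15610) - 1*20075 = ((-5989 - 113*(-4 - 1*(-3/2))) + 25012)*(-5993 + 15610) - 1*20075 = ((-5989 - 113*(-4 + 3/2)) + 25012)*9617 - 20075 = ((-5989 - 113*(-5/2)) + 25012)*9617 - 20075 = ((-5989 + 565/2) + 25012)*9617 - 20075 = (-11413/2 + 25012)*9617 - 20075 = (38611/2)*9617 - 20075 = 371321987/2 - 20075 = 371281837/2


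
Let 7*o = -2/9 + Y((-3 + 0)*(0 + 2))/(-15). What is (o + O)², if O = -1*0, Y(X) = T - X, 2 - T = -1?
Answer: 1369/99225 ≈ 0.013797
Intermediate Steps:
T = 3 (T = 2 - 1*(-1) = 2 + 1 = 3)
Y(X) = 3 - X
O = 0
o = -37/315 (o = (-2/9 + (3 - (-3 + 0)*(0 + 2))/(-15))/7 = (-2*⅑ + (3 - (-3)*2)*(-1/15))/7 = (-2/9 + (3 - 1*(-6))*(-1/15))/7 = (-2/9 + (3 + 6)*(-1/15))/7 = (-2/9 + 9*(-1/15))/7 = (-2/9 - ⅗)/7 = (⅐)*(-37/45) = -37/315 ≈ -0.11746)
(o + O)² = (-37/315 + 0)² = (-37/315)² = 1369/99225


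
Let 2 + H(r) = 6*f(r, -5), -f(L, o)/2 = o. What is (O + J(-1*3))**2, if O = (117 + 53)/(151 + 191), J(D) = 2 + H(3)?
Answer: 107019025/29241 ≈ 3659.9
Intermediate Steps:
f(L, o) = -2*o
H(r) = 58 (H(r) = -2 + 6*(-2*(-5)) = -2 + 6*10 = -2 + 60 = 58)
J(D) = 60 (J(D) = 2 + 58 = 60)
O = 85/171 (O = 170/342 = 170*(1/342) = 85/171 ≈ 0.49708)
(O + J(-1*3))**2 = (85/171 + 60)**2 = (10345/171)**2 = 107019025/29241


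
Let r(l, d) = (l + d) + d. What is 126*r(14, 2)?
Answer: 2268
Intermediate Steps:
r(l, d) = l + 2*d (r(l, d) = (d + l) + d = l + 2*d)
126*r(14, 2) = 126*(14 + 2*2) = 126*(14 + 4) = 126*18 = 2268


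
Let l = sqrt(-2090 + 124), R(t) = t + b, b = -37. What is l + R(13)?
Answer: -24 + I*sqrt(1966) ≈ -24.0 + 44.34*I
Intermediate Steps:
R(t) = -37 + t (R(t) = t - 37 = -37 + t)
l = I*sqrt(1966) (l = sqrt(-1966) = I*sqrt(1966) ≈ 44.34*I)
l + R(13) = I*sqrt(1966) + (-37 + 13) = I*sqrt(1966) - 24 = -24 + I*sqrt(1966)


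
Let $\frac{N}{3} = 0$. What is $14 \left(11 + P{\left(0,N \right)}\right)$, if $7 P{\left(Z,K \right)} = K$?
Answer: $154$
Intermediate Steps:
$N = 0$ ($N = 3 \cdot 0 = 0$)
$P{\left(Z,K \right)} = \frac{K}{7}$
$14 \left(11 + P{\left(0,N \right)}\right) = 14 \left(11 + \frac{1}{7} \cdot 0\right) = 14 \left(11 + 0\right) = 14 \cdot 11 = 154$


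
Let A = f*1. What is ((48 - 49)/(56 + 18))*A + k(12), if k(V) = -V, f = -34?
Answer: -427/37 ≈ -11.541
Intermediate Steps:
A = -34 (A = -34*1 = -34)
((48 - 49)/(56 + 18))*A + k(12) = ((48 - 49)/(56 + 18))*(-34) - 1*12 = -1/74*(-34) - 12 = 17/37 - 12 = -427/37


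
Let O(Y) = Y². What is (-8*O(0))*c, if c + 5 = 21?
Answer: 0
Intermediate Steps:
c = 16 (c = -5 + 21 = 16)
(-8*O(0))*c = -8*0²*16 = -8*0*16 = 0*16 = 0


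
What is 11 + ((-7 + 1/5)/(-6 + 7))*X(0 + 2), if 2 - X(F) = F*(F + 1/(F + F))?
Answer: 28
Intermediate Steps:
X(F) = 2 - F*(F + 1/(2*F)) (X(F) = 2 - F*(F + 1/(F + F)) = 2 - F*(F + 1/(2*F)))
11 + ((-7 + 1/5)/(-6 + 7))*X(0 + 2) = 11 + ((-7 + 1/5)/(-6 + 7))*(3/2 - (0 + 2)²) = 11 + ((-7 + ⅕)/1)*(3/2 - 1*2²) = 11 + (-34/5*1)*(3/2 - 1*4) = 11 - 34*(3/2 - 4)/5 = 11 - 34/5*(-5/2) = 11 + 17 = 28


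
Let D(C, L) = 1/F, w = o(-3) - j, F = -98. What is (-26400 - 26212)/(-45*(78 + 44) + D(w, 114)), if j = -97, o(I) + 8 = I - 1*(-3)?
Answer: 5155976/538021 ≈ 9.5832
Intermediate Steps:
o(I) = -5 + I (o(I) = -8 + (I - 1*(-3)) = -8 + (I + 3) = -8 + (3 + I) = -5 + I)
w = 89 (w = (-5 - 3) - 1*(-97) = -8 + 97 = 89)
D(C, L) = -1/98 (D(C, L) = 1/(-98) = -1/98)
(-26400 - 26212)/(-45*(78 + 44) + D(w, 114)) = (-26400 - 26212)/(-45*(78 + 44) - 1/98) = -52612/(-45*122 - 1/98) = -52612/(-5490 - 1/98) = -52612/(-538021/98) = -52612*(-98/538021) = 5155976/538021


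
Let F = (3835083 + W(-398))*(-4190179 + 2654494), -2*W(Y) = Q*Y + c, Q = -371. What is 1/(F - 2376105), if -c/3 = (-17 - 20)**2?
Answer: -2/11558514508485 ≈ -1.7303e-13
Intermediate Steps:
c = -4107 (c = -3*(-17 - 20)**2 = -3*(-37)**2 = -3*1369 = -4107)
W(Y) = 4107/2 + 371*Y/2 (W(Y) = -(-371*Y - 4107)/2 = -(-4107 - 371*Y)/2 = 4107/2 + 371*Y/2)
F = -11558509756275/2 (F = (3835083 + (4107/2 + (371/2)*(-398)))*(-4190179 + 2654494) = (3835083 + (4107/2 - 73829))*(-1535685) = (3835083 - 143551/2)*(-1535685) = (7526615/2)*(-1535685) = -11558509756275/2 ≈ -5.7793e+12)
1/(F - 2376105) = 1/(-11558509756275/2 - 2376105) = 1/(-11558514508485/2) = -2/11558514508485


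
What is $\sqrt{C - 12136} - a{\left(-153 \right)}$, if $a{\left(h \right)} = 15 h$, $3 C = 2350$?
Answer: $2295 + \frac{i \sqrt{102174}}{3} \approx 2295.0 + 106.55 i$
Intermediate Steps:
$C = \frac{2350}{3}$ ($C = \frac{1}{3} \cdot 2350 = \frac{2350}{3} \approx 783.33$)
$\sqrt{C - 12136} - a{\left(-153 \right)} = \sqrt{\frac{2350}{3} - 12136} - 15 \left(-153\right) = \sqrt{- \frac{34058}{3}} - -2295 = \frac{i \sqrt{102174}}{3} + 2295 = 2295 + \frac{i \sqrt{102174}}{3}$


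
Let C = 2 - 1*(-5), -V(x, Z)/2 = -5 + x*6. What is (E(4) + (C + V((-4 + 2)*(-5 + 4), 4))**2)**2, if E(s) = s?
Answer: 2809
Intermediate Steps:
V(x, Z) = 10 - 12*x (V(x, Z) = -2*(-5 + x*6) = -2*(-5 + 6*x) = 10 - 12*x)
C = 7 (C = 2 + 5 = 7)
(E(4) + (C + V((-4 + 2)*(-5 + 4), 4))**2)**2 = (4 + (7 + (10 - 12*(-4 + 2)*(-5 + 4)))**2)**2 = (4 + (7 + (10 - (-24)*(-1)))**2)**2 = (4 + (7 + (10 - 12*2))**2)**2 = (4 + (7 + (10 - 24))**2)**2 = (4 + (7 - 14)**2)**2 = (4 + (-7)**2)**2 = (4 + 49)**2 = 53**2 = 2809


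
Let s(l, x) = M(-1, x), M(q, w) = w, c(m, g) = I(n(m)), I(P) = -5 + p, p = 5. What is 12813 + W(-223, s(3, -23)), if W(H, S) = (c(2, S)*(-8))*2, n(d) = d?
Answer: 12813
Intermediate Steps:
I(P) = 0 (I(P) = -5 + 5 = 0)
c(m, g) = 0
s(l, x) = x
W(H, S) = 0 (W(H, S) = (0*(-8))*2 = 0*2 = 0)
12813 + W(-223, s(3, -23)) = 12813 + 0 = 12813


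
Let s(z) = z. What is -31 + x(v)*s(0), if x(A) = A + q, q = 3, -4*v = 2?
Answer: -31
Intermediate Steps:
v = -½ (v = -¼*2 = -½ ≈ -0.50000)
x(A) = 3 + A (x(A) = A + 3 = 3 + A)
-31 + x(v)*s(0) = -31 + (3 - ½)*0 = -31 + (5/2)*0 = -31 + 0 = -31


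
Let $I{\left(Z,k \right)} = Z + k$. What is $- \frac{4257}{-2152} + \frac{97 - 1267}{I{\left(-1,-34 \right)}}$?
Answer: $\frac{533367}{15064} \approx 35.407$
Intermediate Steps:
$- \frac{4257}{-2152} + \frac{97 - 1267}{I{\left(-1,-34 \right)}} = - \frac{4257}{-2152} + \frac{97 - 1267}{-1 - 34} = \left(-4257\right) \left(- \frac{1}{2152}\right) + \frac{97 - 1267}{-35} = \frac{4257}{2152} - - \frac{234}{7} = \frac{4257}{2152} + \frac{234}{7} = \frac{533367}{15064}$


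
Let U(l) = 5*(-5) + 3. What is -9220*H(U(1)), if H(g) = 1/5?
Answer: -1844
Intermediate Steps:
U(l) = -22 (U(l) = -25 + 3 = -22)
H(g) = ⅕ (H(g) = 1*(⅕) = ⅕)
-9220*H(U(1)) = -9220*⅕ = -1844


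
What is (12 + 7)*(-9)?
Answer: -171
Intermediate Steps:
(12 + 7)*(-9) = 19*(-9) = -171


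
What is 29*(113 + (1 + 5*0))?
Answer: 3306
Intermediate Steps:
29*(113 + (1 + 5*0)) = 29*(113 + (1 + 0)) = 29*(113 + 1) = 29*114 = 3306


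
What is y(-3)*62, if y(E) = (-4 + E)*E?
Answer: 1302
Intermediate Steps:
y(E) = E*(-4 + E)
y(-3)*62 = -3*(-4 - 3)*62 = -3*(-7)*62 = 21*62 = 1302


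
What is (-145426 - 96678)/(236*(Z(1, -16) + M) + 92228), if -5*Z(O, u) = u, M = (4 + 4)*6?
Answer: -302630/130389 ≈ -2.3210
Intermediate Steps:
M = 48 (M = 8*6 = 48)
Z(O, u) = -u/5
(-145426 - 96678)/(236*(Z(1, -16) + M) + 92228) = (-145426 - 96678)/(236*(-⅕*(-16) + 48) + 92228) = -242104/(236*(16/5 + 48) + 92228) = -242104/(236*(256/5) + 92228) = -242104/(60416/5 + 92228) = -242104/521556/5 = -242104*5/521556 = -302630/130389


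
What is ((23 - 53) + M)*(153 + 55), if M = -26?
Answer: -11648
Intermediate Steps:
((23 - 53) + M)*(153 + 55) = ((23 - 53) - 26)*(153 + 55) = (-30 - 26)*208 = -56*208 = -11648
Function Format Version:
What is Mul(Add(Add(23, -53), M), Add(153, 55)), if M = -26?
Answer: -11648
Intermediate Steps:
Mul(Add(Add(23, -53), M), Add(153, 55)) = Mul(Add(Add(23, -53), -26), Add(153, 55)) = Mul(Add(-30, -26), 208) = Mul(-56, 208) = -11648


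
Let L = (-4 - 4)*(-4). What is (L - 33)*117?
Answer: -117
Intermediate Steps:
L = 32 (L = -8*(-4) = 32)
(L - 33)*117 = (32 - 33)*117 = -1*117 = -117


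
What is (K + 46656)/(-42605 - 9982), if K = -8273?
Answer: -38383/52587 ≈ -0.72990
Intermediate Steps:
(K + 46656)/(-42605 - 9982) = (-8273 + 46656)/(-42605 - 9982) = 38383/(-52587) = 38383*(-1/52587) = -38383/52587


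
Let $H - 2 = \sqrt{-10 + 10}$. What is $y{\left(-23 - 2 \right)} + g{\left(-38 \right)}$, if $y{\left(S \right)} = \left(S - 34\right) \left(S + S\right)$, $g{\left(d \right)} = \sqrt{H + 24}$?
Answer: $2950 + \sqrt{26} \approx 2955.1$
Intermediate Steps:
$H = 2$ ($H = 2 + \sqrt{-10 + 10} = 2 + \sqrt{0} = 2 + 0 = 2$)
$g{\left(d \right)} = \sqrt{26}$ ($g{\left(d \right)} = \sqrt{2 + 24} = \sqrt{26}$)
$y{\left(S \right)} = 2 S \left(-34 + S\right)$ ($y{\left(S \right)} = \left(-34 + S\right) 2 S = 2 S \left(-34 + S\right)$)
$y{\left(-23 - 2 \right)} + g{\left(-38 \right)} = 2 \left(-23 - 2\right) \left(-34 - 25\right) + \sqrt{26} = 2 \left(-25\right) \left(-34 - 25\right) + \sqrt{26} = 2 \left(-25\right) \left(-59\right) + \sqrt{26} = 2950 + \sqrt{26}$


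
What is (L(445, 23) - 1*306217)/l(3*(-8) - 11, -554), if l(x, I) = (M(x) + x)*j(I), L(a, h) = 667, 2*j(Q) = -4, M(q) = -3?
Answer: -152775/38 ≈ -4020.4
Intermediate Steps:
j(Q) = -2 (j(Q) = (½)*(-4) = -2)
l(x, I) = 6 - 2*x (l(x, I) = (-3 + x)*(-2) = 6 - 2*x)
(L(445, 23) - 1*306217)/l(3*(-8) - 11, -554) = (667 - 1*306217)/(6 - 2*(3*(-8) - 11)) = (667 - 306217)/(6 - 2*(-24 - 11)) = -305550/(6 - 2*(-35)) = -305550/(6 + 70) = -305550/76 = -305550*1/76 = -152775/38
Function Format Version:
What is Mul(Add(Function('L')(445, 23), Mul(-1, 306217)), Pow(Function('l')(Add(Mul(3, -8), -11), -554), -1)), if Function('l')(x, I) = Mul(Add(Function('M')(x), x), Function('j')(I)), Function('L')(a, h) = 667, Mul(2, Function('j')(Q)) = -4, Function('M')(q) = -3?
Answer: Rational(-152775, 38) ≈ -4020.4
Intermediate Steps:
Function('j')(Q) = -2 (Function('j')(Q) = Mul(Rational(1, 2), -4) = -2)
Function('l')(x, I) = Add(6, Mul(-2, x)) (Function('l')(x, I) = Mul(Add(-3, x), -2) = Add(6, Mul(-2, x)))
Mul(Add(Function('L')(445, 23), Mul(-1, 306217)), Pow(Function('l')(Add(Mul(3, -8), -11), -554), -1)) = Mul(Add(667, Mul(-1, 306217)), Pow(Add(6, Mul(-2, Add(Mul(3, -8), -11))), -1)) = Mul(Add(667, -306217), Pow(Add(6, Mul(-2, Add(-24, -11))), -1)) = Mul(-305550, Pow(Add(6, Mul(-2, -35)), -1)) = Mul(-305550, Pow(Add(6, 70), -1)) = Mul(-305550, Pow(76, -1)) = Mul(-305550, Rational(1, 76)) = Rational(-152775, 38)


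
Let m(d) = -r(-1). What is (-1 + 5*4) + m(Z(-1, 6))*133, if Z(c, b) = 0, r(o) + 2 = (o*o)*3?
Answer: -114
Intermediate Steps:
r(o) = -2 + 3*o² (r(o) = -2 + (o*o)*3 = -2 + o²*3 = -2 + 3*o²)
m(d) = -1 (m(d) = -(-2 + 3*(-1)²) = -(-2 + 3*1) = -(-2 + 3) = -1*1 = -1)
(-1 + 5*4) + m(Z(-1, 6))*133 = (-1 + 5*4) - 1*133 = (-1 + 20) - 133 = 19 - 133 = -114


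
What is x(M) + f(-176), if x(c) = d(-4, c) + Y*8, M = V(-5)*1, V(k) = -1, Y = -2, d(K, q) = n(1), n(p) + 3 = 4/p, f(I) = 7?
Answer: -8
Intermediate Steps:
n(p) = -3 + 4/p
d(K, q) = 1 (d(K, q) = -3 + 4/1 = -3 + 4*1 = -3 + 4 = 1)
M = -1 (M = -1*1 = -1)
x(c) = -15 (x(c) = 1 - 2*8 = 1 - 16 = -15)
x(M) + f(-176) = -15 + 7 = -8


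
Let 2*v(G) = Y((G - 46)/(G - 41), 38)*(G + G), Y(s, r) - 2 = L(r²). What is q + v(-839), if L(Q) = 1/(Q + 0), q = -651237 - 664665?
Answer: -1902586359/1444 ≈ -1.3176e+6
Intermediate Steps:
q = -1315902
L(Q) = 1/Q
Y(s, r) = 2 + r⁻² (Y(s, r) = 2 + 1/(r²) = 2 + r⁻²)
v(G) = 2889*G/1444 (v(G) = ((2 + 38⁻²)*(G + G))/2 = ((2 + 1/1444)*(2*G))/2 = (2889*(2*G)/1444)/2 = (2889*G/722)/2 = 2889*G/1444)
q + v(-839) = -1315902 + (2889/1444)*(-839) = -1315902 - 2423871/1444 = -1902586359/1444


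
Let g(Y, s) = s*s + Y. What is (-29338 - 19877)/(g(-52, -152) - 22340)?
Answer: -49215/712 ≈ -69.122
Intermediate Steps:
g(Y, s) = Y + s² (g(Y, s) = s² + Y = Y + s²)
(-29338 - 19877)/(g(-52, -152) - 22340) = (-29338 - 19877)/((-52 + (-152)²) - 22340) = -49215/((-52 + 23104) - 22340) = -49215/(23052 - 22340) = -49215/712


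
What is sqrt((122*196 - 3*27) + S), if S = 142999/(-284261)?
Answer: 2*sqrt(481401752110203)/284261 ≈ 154.37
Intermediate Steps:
S = -142999/284261 (S = 142999*(-1/284261) = -142999/284261 ≈ -0.50306)
sqrt((122*196 - 3*27) + S) = sqrt((122*196 - 3*27) - 142999/284261) = sqrt((23912 - 81) - 142999/284261) = sqrt(23831 - 142999/284261) = sqrt(6774080892/284261) = 2*sqrt(481401752110203)/284261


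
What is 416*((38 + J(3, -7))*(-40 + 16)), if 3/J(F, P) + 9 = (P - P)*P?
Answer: -376064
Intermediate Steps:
J(F, P) = -⅓ (J(F, P) = 3/(-9 + (P - P)*P) = 3/(-9 + 0*P) = 3/(-9 + 0) = 3/(-9) = 3*(-⅑) = -⅓)
416*((38 + J(3, -7))*(-40 + 16)) = 416*((38 - ⅓)*(-40 + 16)) = 416*((113/3)*(-24)) = 416*(-904) = -376064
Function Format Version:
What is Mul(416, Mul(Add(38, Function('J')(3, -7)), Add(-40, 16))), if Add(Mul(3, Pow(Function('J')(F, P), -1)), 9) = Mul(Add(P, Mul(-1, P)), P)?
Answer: -376064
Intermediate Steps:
Function('J')(F, P) = Rational(-1, 3) (Function('J')(F, P) = Mul(3, Pow(Add(-9, Mul(Add(P, Mul(-1, P)), P)), -1)) = Mul(3, Pow(Add(-9, Mul(0, P)), -1)) = Mul(3, Pow(Add(-9, 0), -1)) = Mul(3, Pow(-9, -1)) = Mul(3, Rational(-1, 9)) = Rational(-1, 3))
Mul(416, Mul(Add(38, Function('J')(3, -7)), Add(-40, 16))) = Mul(416, Mul(Add(38, Rational(-1, 3)), Add(-40, 16))) = Mul(416, Mul(Rational(113, 3), -24)) = Mul(416, -904) = -376064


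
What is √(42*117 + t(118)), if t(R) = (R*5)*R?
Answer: √74534 ≈ 273.01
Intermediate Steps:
t(R) = 5*R² (t(R) = (5*R)*R = 5*R²)
√(42*117 + t(118)) = √(42*117 + 5*118²) = √(4914 + 5*13924) = √(4914 + 69620) = √74534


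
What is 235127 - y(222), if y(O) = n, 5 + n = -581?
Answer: 235713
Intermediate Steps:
n = -586 (n = -5 - 581 = -586)
y(O) = -586
235127 - y(222) = 235127 - 1*(-586) = 235127 + 586 = 235713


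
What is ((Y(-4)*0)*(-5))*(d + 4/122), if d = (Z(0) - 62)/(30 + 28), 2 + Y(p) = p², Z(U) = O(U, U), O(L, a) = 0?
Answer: 0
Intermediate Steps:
Z(U) = 0
Y(p) = -2 + p²
d = -31/29 (d = (0 - 62)/(30 + 28) = -62/58 = -62*1/58 = -31/29 ≈ -1.0690)
((Y(-4)*0)*(-5))*(d + 4/122) = (((-2 + (-4)²)*0)*(-5))*(-31/29 + 4/122) = (((-2 + 16)*0)*(-5))*(-31/29 + 4*(1/122)) = ((14*0)*(-5))*(-31/29 + 2/61) = (0*(-5))*(-1833/1769) = 0*(-1833/1769) = 0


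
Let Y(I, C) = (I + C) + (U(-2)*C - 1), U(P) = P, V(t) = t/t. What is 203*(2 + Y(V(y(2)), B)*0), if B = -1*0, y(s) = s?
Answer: 406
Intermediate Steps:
V(t) = 1
B = 0
Y(I, C) = -1 + I - C (Y(I, C) = (I + C) + (-2*C - 1) = (C + I) + (-1 - 2*C) = -1 + I - C)
203*(2 + Y(V(y(2)), B)*0) = 203*(2 + (-1 + 1 - 1*0)*0) = 203*(2 + (-1 + 1 + 0)*0) = 203*(2 + 0*0) = 203*(2 + 0) = 203*2 = 406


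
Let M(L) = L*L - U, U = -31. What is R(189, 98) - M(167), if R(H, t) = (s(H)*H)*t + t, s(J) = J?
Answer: 3472836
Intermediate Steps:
R(H, t) = t + t*H² (R(H, t) = (H*H)*t + t = H²*t + t = t*H² + t = t + t*H²)
M(L) = 31 + L² (M(L) = L*L - 1*(-31) = L² + 31 = 31 + L²)
R(189, 98) - M(167) = 98*(1 + 189²) - (31 + 167²) = 98*(1 + 35721) - (31 + 27889) = 98*35722 - 1*27920 = 3500756 - 27920 = 3472836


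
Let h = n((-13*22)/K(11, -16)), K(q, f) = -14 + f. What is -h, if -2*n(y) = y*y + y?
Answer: 11297/225 ≈ 50.209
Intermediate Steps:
n(y) = -y/2 - y²/2 (n(y) = -(y*y + y)/2 = -(y² + y)/2 = -(y + y²)/2 = -y/2 - y²/2)
h = -11297/225 (h = -(-13*22)/(-14 - 16)*(1 + (-13*22)/(-14 - 16))/2 = -(-286/(-30))*(1 - 286/(-30))/2 = -(-286*(-1/30))*(1 - 286*(-1/30))/2 = -½*143/15*(1 + 143/15) = -½*143/15*158/15 = -11297/225 ≈ -50.209)
-h = -1*(-11297/225) = 11297/225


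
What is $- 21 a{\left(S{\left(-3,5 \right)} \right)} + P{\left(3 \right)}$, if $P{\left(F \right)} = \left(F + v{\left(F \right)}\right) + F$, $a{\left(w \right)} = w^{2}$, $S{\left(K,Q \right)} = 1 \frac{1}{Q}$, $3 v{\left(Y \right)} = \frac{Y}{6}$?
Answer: $\frac{799}{150} \approx 5.3267$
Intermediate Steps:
$v{\left(Y \right)} = \frac{Y}{18}$ ($v{\left(Y \right)} = \frac{Y \frac{1}{6}}{3} = \frac{\frac{1}{6} Y}{3} = \frac{Y}{18}$)
$S{\left(K,Q \right)} = \frac{1}{Q}$
$P{\left(F \right)} = \frac{37 F}{18}$ ($P{\left(F \right)} = \left(F + \frac{F}{18}\right) + F = \frac{19 F}{18} + F = \frac{37 F}{18}$)
$- 21 a{\left(S{\left(-3,5 \right)} \right)} + P{\left(3 \right)} = - 21 \left(\frac{1}{5}\right)^{2} + \frac{37}{18} \cdot 3 = - \frac{21}{25} + \frac{37}{6} = \frac{799}{150}$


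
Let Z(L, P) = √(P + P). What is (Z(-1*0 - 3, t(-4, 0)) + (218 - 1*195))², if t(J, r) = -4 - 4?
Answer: 513 + 184*I ≈ 513.0 + 184.0*I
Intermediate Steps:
t(J, r) = -8
Z(L, P) = √2*√P (Z(L, P) = √(2*P) = √2*√P)
(Z(-1*0 - 3, t(-4, 0)) + (218 - 1*195))² = (√2*√(-8) + (218 - 1*195))² = (√2*(2*I*√2) + (218 - 195))² = (4*I + 23)² = (23 + 4*I)²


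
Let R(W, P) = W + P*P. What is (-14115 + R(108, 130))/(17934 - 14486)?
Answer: 2893/3448 ≈ 0.83904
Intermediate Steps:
R(W, P) = W + P²
(-14115 + R(108, 130))/(17934 - 14486) = (-14115 + (108 + 130²))/(17934 - 14486) = (-14115 + (108 + 16900))/3448 = (-14115 + 17008)*(1/3448) = 2893*(1/3448) = 2893/3448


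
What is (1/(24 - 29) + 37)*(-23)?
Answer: -4232/5 ≈ -846.40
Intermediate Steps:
(1/(24 - 29) + 37)*(-23) = (1/(-5) + 37)*(-23) = (-1/5 + 37)*(-23) = (184/5)*(-23) = -4232/5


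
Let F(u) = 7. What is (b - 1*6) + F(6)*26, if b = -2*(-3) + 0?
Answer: 182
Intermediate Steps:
b = 6 (b = 6 + 0 = 6)
(b - 1*6) + F(6)*26 = (6 - 1*6) + 7*26 = (6 - 6) + 182 = 0 + 182 = 182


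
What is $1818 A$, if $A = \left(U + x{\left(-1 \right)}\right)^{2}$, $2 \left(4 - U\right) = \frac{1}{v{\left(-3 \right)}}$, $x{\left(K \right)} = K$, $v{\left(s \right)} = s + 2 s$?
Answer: $\frac{305525}{18} \approx 16974.0$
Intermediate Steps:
$v{\left(s \right)} = 3 s$
$U = \frac{73}{18}$ ($U = 4 - \frac{1}{2 \cdot 3 \left(-3\right)} = 4 - \frac{1}{2 \left(-9\right)} = 4 - - \frac{1}{18} = 4 + \frac{1}{18} = \frac{73}{18} \approx 4.0556$)
$A = \frac{3025}{324}$ ($A = \left(\frac{73}{18} - 1\right)^{2} = \left(\frac{55}{18}\right)^{2} = \frac{3025}{324} \approx 9.3364$)
$1818 A = 1818 \cdot \frac{3025}{324} = \frac{305525}{18}$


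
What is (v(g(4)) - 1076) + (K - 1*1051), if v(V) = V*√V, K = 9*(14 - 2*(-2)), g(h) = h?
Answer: -1957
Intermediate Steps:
K = 162 (K = 9*(14 + 4) = 9*18 = 162)
v(V) = V^(3/2)
(v(g(4)) - 1076) + (K - 1*1051) = (4^(3/2) - 1076) + (162 - 1*1051) = (8 - 1076) + (162 - 1051) = -1068 - 889 = -1957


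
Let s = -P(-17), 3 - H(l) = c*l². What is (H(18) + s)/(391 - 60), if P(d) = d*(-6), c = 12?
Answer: -3987/331 ≈ -12.045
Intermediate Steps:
P(d) = -6*d
H(l) = 3 - 12*l²
s = -102 (s = -(-6)*(-17) = -1*102 = -102)
(H(18) + s)/(391 - 60) = ((3 - 12*18²) - 102)/(391 - 60) = ((3 - 12*324) - 102)/331 = ((3 - 3888) - 102)*(1/331) = (-3885 - 102)*(1/331) = -3987*1/331 = -3987/331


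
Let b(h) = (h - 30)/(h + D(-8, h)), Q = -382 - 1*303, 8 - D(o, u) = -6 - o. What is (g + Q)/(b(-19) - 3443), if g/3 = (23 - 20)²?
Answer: 4277/22355 ≈ 0.19132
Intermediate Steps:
D(o, u) = 14 + o (D(o, u) = 8 - (-6 - o) = 8 + (6 + o) = 14 + o)
g = 27 (g = 3*(23 - 20)² = 3*3² = 3*9 = 27)
Q = -685 (Q = -382 - 303 = -685)
b(h) = (-30 + h)/(6 + h) (b(h) = (h - 30)/(h + (14 - 8)) = (-30 + h)/(h + 6) = (-30 + h)/(6 + h))
(g + Q)/(b(-19) - 3443) = (27 - 685)/((-30 - 19)/(6 - 19) - 3443) = -658/(-49/(-13) - 3443) = -658/(-1/13*(-49) - 3443) = -658/(49/13 - 3443) = -658/(-44710/13) = -658*(-13/44710) = 4277/22355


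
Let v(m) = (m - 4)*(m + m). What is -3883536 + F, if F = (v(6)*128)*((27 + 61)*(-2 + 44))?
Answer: 7470576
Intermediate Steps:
v(m) = 2*m*(-4 + m) (v(m) = (-4 + m)*(2*m) = 2*m*(-4 + m))
F = 11354112 (F = ((2*6*(-4 + 6))*128)*((27 + 61)*(-2 + 44)) = ((2*6*2)*128)*(88*42) = (24*128)*3696 = 3072*3696 = 11354112)
-3883536 + F = -3883536 + 11354112 = 7470576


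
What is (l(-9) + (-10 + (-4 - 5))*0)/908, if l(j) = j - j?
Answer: 0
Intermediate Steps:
l(j) = 0
(l(-9) + (-10 + (-4 - 5))*0)/908 = (0 + (-10 + (-4 - 5))*0)/908 = (0 + (-10 - 9)*0)*(1/908) = (0 - 19*0)*(1/908) = (0 + 0)*(1/908) = 0*(1/908) = 0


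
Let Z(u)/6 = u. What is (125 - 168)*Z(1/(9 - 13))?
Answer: 129/2 ≈ 64.500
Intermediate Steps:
Z(u) = 6*u
(125 - 168)*Z(1/(9 - 13)) = (125 - 168)*(6/(9 - 13)) = -258/(-4) = -258*(-1)/4 = -43*(-3/2) = 129/2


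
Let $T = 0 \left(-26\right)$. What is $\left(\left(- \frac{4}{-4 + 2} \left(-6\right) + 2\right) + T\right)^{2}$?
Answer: $100$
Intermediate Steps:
$T = 0$
$\left(\left(- \frac{4}{-4 + 2} \left(-6\right) + 2\right) + T\right)^{2} = \left(\left(- \frac{4}{-4 + 2} \left(-6\right) + 2\right) + 0\right)^{2} = \left(\left(- \frac{4}{-2} \left(-6\right) + 2\right) + 0\right)^{2} = \left(\left(\left(-4\right) \left(- \frac{1}{2}\right) \left(-6\right) + 2\right) + 0\right)^{2} = \left(\left(2 \left(-6\right) + 2\right) + 0\right)^{2} = \left(\left(-12 + 2\right) + 0\right)^{2} = \left(-10 + 0\right)^{2} = \left(-10\right)^{2} = 100$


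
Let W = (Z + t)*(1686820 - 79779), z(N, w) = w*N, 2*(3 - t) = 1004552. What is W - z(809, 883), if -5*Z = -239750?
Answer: -730116402590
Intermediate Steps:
Z = 47950 (Z = -⅕*(-239750) = 47950)
t = -502273 (t = 3 - ½*1004552 = 3 - 502276 = -502273)
z(N, w) = N*w
W = -730115688243 (W = (47950 - 502273)*(1686820 - 79779) = -454323*1607041 = -730115688243)
W - z(809, 883) = -730115688243 - 809*883 = -730115688243 - 1*714347 = -730115688243 - 714347 = -730116402590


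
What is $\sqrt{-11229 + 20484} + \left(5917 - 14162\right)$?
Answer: $-8245 + \sqrt{9255} \approx -8148.8$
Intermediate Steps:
$\sqrt{-11229 + 20484} + \left(5917 - 14162\right) = \sqrt{9255} - 8245 = -8245 + \sqrt{9255}$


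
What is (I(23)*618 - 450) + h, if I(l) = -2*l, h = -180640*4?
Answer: -751438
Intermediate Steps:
h = -722560 (h = -11290*64 = -722560)
(I(23)*618 - 450) + h = (-2*23*618 - 450) - 722560 = (-46*618 - 450) - 722560 = (-28428 - 450) - 722560 = -28878 - 722560 = -751438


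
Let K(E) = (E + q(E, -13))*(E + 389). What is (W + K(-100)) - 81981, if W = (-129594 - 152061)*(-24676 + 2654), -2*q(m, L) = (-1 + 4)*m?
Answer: 6202538879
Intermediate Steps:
q(m, L) = -3*m/2 (q(m, L) = -(-1 + 4)*m/2 = -3*m/2)
K(E) = -E*(389 + E)/2 (K(E) = (E - 3*E/2)*(E + 389) = (-E/2)*(389 + E) = -E*(389 + E)/2)
W = 6202606410 (W = -281655*(-22022) = 6202606410)
(W + K(-100)) - 81981 = (6202606410 + (1/2)*(-100)*(-389 - 1*(-100))) - 81981 = (6202606410 + (1/2)*(-100)*(-389 + 100)) - 81981 = (6202606410 + (1/2)*(-100)*(-289)) - 81981 = (6202606410 + 14450) - 81981 = 6202620860 - 81981 = 6202538879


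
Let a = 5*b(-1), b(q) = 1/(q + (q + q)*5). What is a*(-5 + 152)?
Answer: -735/11 ≈ -66.818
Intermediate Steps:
b(q) = 1/(11*q) (b(q) = 1/(q + (2*q)*5) = 1/(q + 10*q) = 1/(11*q))
a = -5/11 (a = 5*((1/11)/(-1)) = 5*((1/11)*(-1)) = 5*(-1/11) = -5/11 ≈ -0.45455)
a*(-5 + 152) = -5*(-5 + 152)/11 = -5/11*147 = -735/11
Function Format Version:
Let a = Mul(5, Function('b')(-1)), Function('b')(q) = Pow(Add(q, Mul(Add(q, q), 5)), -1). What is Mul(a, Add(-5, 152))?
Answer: Rational(-735, 11) ≈ -66.818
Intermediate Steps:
Function('b')(q) = Mul(Rational(1, 11), Pow(q, -1)) (Function('b')(q) = Pow(Add(q, Mul(Mul(2, q), 5)), -1) = Pow(Add(q, Mul(10, q)), -1) = Pow(Mul(11, q), -1) = Mul(Rational(1, 11), Pow(q, -1)))
a = Rational(-5, 11) (a = Mul(5, Mul(Rational(1, 11), Pow(-1, -1))) = Mul(5, Mul(Rational(1, 11), -1)) = Mul(5, Rational(-1, 11)) = Rational(-5, 11) ≈ -0.45455)
Mul(a, Add(-5, 152)) = Mul(Rational(-5, 11), Add(-5, 152)) = Mul(Rational(-5, 11), 147) = Rational(-735, 11)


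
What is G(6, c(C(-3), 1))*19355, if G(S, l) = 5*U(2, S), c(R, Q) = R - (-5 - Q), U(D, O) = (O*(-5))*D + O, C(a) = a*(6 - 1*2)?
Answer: -5225850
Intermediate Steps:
C(a) = 4*a (C(a) = a*(6 - 2) = a*4 = 4*a)
U(D, O) = O - 5*D*O (U(D, O) = (-5*O)*D + O = -5*D*O + O = O - 5*D*O)
c(R, Q) = 5 + Q + R (c(R, Q) = R + (5 + Q) = 5 + Q + R)
G(S, l) = -45*S (G(S, l) = 5*(S*(1 - 5*2)) = 5*(S*(1 - 10)) = 5*(S*(-9)) = 5*(-9*S) = -45*S)
G(6, c(C(-3), 1))*19355 = -45*6*19355 = -270*19355 = -5225850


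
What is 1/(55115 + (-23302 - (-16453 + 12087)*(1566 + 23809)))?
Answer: 1/110819063 ≈ 9.0237e-9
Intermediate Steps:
1/(55115 + (-23302 - (-16453 + 12087)*(1566 + 23809))) = 1/(55115 + (-23302 - (-4366)*25375)) = 1/(55115 + (-23302 - 1*(-110787250))) = 1/(55115 + (-23302 + 110787250)) = 1/(55115 + 110763948) = 1/110819063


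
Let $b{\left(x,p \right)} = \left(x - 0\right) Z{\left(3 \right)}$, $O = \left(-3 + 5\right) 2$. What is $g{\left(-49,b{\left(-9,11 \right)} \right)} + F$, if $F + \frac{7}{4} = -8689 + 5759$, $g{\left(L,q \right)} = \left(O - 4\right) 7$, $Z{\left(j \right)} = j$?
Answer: $- \frac{11727}{4} \approx -2931.8$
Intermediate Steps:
$O = 4$ ($O = 2 \cdot 2 = 4$)
$b{\left(x,p \right)} = 3 x$ ($b{\left(x,p \right)} = \left(x - 0\right) 3 = \left(x + 0\right) 3 = x 3 = 3 x$)
$g{\left(L,q \right)} = 0$ ($g{\left(L,q \right)} = \left(4 - 4\right) 7 = 0 \cdot 7 = 0$)
$F = - \frac{11727}{4}$ ($F = - \frac{7}{4} + \left(-8689 + 5759\right) = - \frac{7}{4} - 2930 = - \frac{11727}{4} \approx -2931.8$)
$g{\left(-49,b{\left(-9,11 \right)} \right)} + F = 0 - \frac{11727}{4} = - \frac{11727}{4}$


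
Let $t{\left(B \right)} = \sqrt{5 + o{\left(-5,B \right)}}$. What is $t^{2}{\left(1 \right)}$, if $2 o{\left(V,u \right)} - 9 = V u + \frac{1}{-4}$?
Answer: $\frac{55}{8} \approx 6.875$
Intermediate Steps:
$o{\left(V,u \right)} = \frac{35}{8} + \frac{V u}{2}$ ($o{\left(V,u \right)} = \frac{9}{2} + \frac{V u + \frac{1}{-4}}{2} = \frac{9}{2} + \frac{V u - \frac{1}{4}}{2} = \frac{9}{2} + \frac{- \frac{1}{4} + V u}{2} = \frac{9}{2} + \left(- \frac{1}{8} + \frac{V u}{2}\right) = \frac{35}{8} + \frac{V u}{2}$)
$t{\left(B \right)} = \sqrt{\frac{75}{8} - \frac{5 B}{2}}$ ($t{\left(B \right)} = \sqrt{5 + \left(\frac{35}{8} + \frac{1}{2} \left(-5\right) B\right)} = \sqrt{5 - \left(- \frac{35}{8} + \frac{5 B}{2}\right)} = \sqrt{\frac{75}{8} - \frac{5 B}{2}}$)
$t^{2}{\left(1 \right)} = \left(\frac{\sqrt{150 - 40}}{4}\right)^{2} = \left(\frac{\sqrt{110}}{4}\right)^{2} = \frac{55}{8}$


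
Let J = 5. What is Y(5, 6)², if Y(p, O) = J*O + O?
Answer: 1296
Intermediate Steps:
Y(p, O) = 6*O (Y(p, O) = 5*O + O = 6*O)
Y(5, 6)² = (6*6)² = 36² = 1296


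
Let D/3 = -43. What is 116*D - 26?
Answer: -14990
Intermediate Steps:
D = -129 (D = 3*(-43) = -129)
116*D - 26 = 116*(-129) - 26 = -14964 - 26 = -14990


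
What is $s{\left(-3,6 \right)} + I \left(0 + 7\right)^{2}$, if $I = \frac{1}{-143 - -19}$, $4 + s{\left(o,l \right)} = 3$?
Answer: $- \frac{173}{124} \approx -1.3952$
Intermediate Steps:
$s{\left(o,l \right)} = -1$ ($s{\left(o,l \right)} = -4 + 3 = -1$)
$I = - \frac{1}{124}$ ($I = \frac{1}{-143 + \left(-36 + 55\right)} = \frac{1}{-143 + 19} = \frac{1}{-124} = - \frac{1}{124} \approx -0.0080645$)
$s{\left(-3,6 \right)} + I \left(0 + 7\right)^{2} = -1 - \frac{\left(0 + 7\right)^{2}}{124} = -1 - \frac{7^{2}}{124} = -1 - \frac{49}{124} = - \frac{173}{124}$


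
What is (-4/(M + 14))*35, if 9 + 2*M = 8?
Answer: -280/27 ≈ -10.370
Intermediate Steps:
M = -½ (M = -9/2 + (½)*8 = -9/2 + 4 = -½ ≈ -0.50000)
(-4/(M + 14))*35 = (-4/(-½ + 14))*35 = (-4/(27/2))*35 = ((2/27)*(-4))*35 = -8/27*35 = -280/27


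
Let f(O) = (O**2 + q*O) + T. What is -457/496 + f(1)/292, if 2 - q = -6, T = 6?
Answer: -31501/36208 ≈ -0.87000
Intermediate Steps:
q = 8 (q = 2 - 1*(-6) = 2 + 6 = 8)
f(O) = 6 + O**2 + 8*O (f(O) = (O**2 + 8*O) + 6 = 6 + O**2 + 8*O)
-457/496 + f(1)/292 = -457/496 + (6 + 1**2 + 8*1)/292 = -457*1/496 + (6 + 1 + 8)*(1/292) = -457/496 + 15*(1/292) = -457/496 + 15/292 = -31501/36208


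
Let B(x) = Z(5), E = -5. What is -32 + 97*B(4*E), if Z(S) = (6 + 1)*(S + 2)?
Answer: 4721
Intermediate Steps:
Z(S) = 14 + 7*S (Z(S) = 7*(2 + S) = 14 + 7*S)
B(x) = 49 (B(x) = 14 + 7*5 = 14 + 35 = 49)
-32 + 97*B(4*E) = -32 + 97*49 = -32 + 4753 = 4721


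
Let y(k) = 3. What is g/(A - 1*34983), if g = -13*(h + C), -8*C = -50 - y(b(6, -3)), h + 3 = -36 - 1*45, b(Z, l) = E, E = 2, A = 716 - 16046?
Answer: -8047/402504 ≈ -0.019992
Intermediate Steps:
A = -15330
b(Z, l) = 2
h = -84 (h = -3 + (-36 - 1*45) = -3 + (-36 - 45) = -3 - 81 = -84)
C = 53/8 (C = -(-50 - 1*3)/8 = -(-50 - 3)/8 = -⅛*(-53) = 53/8 ≈ 6.6250)
g = 8047/8 (g = -13*(-84 + 53/8) = -13*(-619/8) = 8047/8 ≈ 1005.9)
g/(A - 1*34983) = 8047/(8*(-15330 - 1*34983)) = 8047/(8*(-15330 - 34983)) = (8047/8)/(-50313) = (8047/8)*(-1/50313) = -8047/402504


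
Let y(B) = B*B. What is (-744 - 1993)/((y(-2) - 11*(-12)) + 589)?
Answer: -2737/725 ≈ -3.7752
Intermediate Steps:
y(B) = B**2
(-744 - 1993)/((y(-2) - 11*(-12)) + 589) = (-744 - 1993)/(((-2)**2 - 11*(-12)) + 589) = -2737/((4 + 132) + 589) = -2737/(136 + 589) = -2737/725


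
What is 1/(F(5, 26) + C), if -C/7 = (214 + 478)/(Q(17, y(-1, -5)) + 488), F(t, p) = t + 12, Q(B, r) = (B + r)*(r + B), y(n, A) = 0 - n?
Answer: 29/320 ≈ 0.090625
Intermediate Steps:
y(n, A) = -n
Q(B, r) = (B + r)² (Q(B, r) = (B + r)*(B + r) = (B + r)²)
F(t, p) = 12 + t
C = -173/29 (C = -7*(214 + 478)/((17 - 1*(-1))² + 488) = -4844/((17 + 1)² + 488) = -4844/(18² + 488) = -4844/(324 + 488) = -4844/812 = -7*173/203 = -173/29 ≈ -5.9655)
1/(F(5, 26) + C) = 1/((12 + 5) - 173/29) = 1/(17 - 173/29) = 1/(320/29) = 29/320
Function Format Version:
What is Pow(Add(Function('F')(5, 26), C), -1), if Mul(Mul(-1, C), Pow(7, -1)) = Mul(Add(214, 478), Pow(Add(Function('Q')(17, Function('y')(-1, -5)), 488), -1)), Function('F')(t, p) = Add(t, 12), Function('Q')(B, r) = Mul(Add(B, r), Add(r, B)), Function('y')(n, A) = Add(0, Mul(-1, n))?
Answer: Rational(29, 320) ≈ 0.090625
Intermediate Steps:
Function('y')(n, A) = Mul(-1, n)
Function('Q')(B, r) = Pow(Add(B, r), 2) (Function('Q')(B, r) = Mul(Add(B, r), Add(B, r)) = Pow(Add(B, r), 2))
Function('F')(t, p) = Add(12, t)
C = Rational(-173, 29) (C = Mul(-7, Mul(Add(214, 478), Pow(Add(Pow(Add(17, Mul(-1, -1)), 2), 488), -1))) = Mul(-7, Mul(692, Pow(Add(Pow(Add(17, 1), 2), 488), -1))) = Mul(-7, Mul(692, Pow(Add(Pow(18, 2), 488), -1))) = Mul(-7, Mul(692, Pow(Add(324, 488), -1))) = Mul(-7, Mul(692, Pow(812, -1))) = Mul(-7, Mul(692, Rational(1, 812))) = Mul(-7, Rational(173, 203)) = Rational(-173, 29) ≈ -5.9655)
Pow(Add(Function('F')(5, 26), C), -1) = Pow(Add(Add(12, 5), Rational(-173, 29)), -1) = Pow(Add(17, Rational(-173, 29)), -1) = Pow(Rational(320, 29), -1) = Rational(29, 320)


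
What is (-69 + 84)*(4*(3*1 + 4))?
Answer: 420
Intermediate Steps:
(-69 + 84)*(4*(3*1 + 4)) = 15*(4*(3 + 4)) = 15*(4*7) = 15*28 = 420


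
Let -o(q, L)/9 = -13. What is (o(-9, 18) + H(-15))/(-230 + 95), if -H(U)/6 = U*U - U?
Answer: 49/5 ≈ 9.8000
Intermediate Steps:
o(q, L) = 117 (o(q, L) = -9*(-13) = 117)
H(U) = -6*U² + 6*U (H(U) = -6*(U*U - U) = -6*(U² - U) = -6*U² + 6*U)
(o(-9, 18) + H(-15))/(-230 + 95) = (117 + 6*(-15)*(1 - 1*(-15)))/(-230 + 95) = (117 + 6*(-15)*(1 + 15))/(-135) = (117 + 6*(-15)*16)*(-1/135) = (117 - 1440)*(-1/135) = -1323*(-1/135) = 49/5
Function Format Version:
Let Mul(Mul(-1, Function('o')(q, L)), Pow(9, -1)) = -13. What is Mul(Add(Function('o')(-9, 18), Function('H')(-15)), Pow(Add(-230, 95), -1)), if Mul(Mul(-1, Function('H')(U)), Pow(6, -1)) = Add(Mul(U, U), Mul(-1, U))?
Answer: Rational(49, 5) ≈ 9.8000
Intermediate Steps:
Function('o')(q, L) = 117 (Function('o')(q, L) = Mul(-9, -13) = 117)
Function('H')(U) = Add(Mul(-6, Pow(U, 2)), Mul(6, U)) (Function('H')(U) = Mul(-6, Add(Mul(U, U), Mul(-1, U))) = Mul(-6, Add(Pow(U, 2), Mul(-1, U))) = Add(Mul(-6, Pow(U, 2)), Mul(6, U)))
Mul(Add(Function('o')(-9, 18), Function('H')(-15)), Pow(Add(-230, 95), -1)) = Mul(Add(117, Mul(6, -15, Add(1, Mul(-1, -15)))), Pow(Add(-230, 95), -1)) = Mul(Add(117, Mul(6, -15, Add(1, 15))), Pow(-135, -1)) = Mul(Add(117, Mul(6, -15, 16)), Rational(-1, 135)) = Mul(Add(117, -1440), Rational(-1, 135)) = Mul(-1323, Rational(-1, 135)) = Rational(49, 5)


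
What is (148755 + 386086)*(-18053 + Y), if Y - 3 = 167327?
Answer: 79839459957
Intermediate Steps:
Y = 167330 (Y = 3 + 167327 = 167330)
(148755 + 386086)*(-18053 + Y) = (148755 + 386086)*(-18053 + 167330) = 534841*149277 = 79839459957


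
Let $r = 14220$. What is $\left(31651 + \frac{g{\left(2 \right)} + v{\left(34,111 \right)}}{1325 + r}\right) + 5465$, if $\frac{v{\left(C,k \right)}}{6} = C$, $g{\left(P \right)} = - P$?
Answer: $\frac{576968422}{15545} \approx 37116.0$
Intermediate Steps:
$v{\left(C,k \right)} = 6 C$
$\left(31651 + \frac{g{\left(2 \right)} + v{\left(34,111 \right)}}{1325 + r}\right) + 5465 = \left(31651 + \frac{\left(-1\right) 2 + 6 \cdot 34}{1325 + 14220}\right) + 5465 = \left(31651 + \frac{-2 + 204}{15545}\right) + 5465 = \left(31651 + 202 \cdot \frac{1}{15545}\right) + 5465 = \left(31651 + \frac{202}{15545}\right) + 5465 = \frac{492014997}{15545} + 5465 = \frac{576968422}{15545}$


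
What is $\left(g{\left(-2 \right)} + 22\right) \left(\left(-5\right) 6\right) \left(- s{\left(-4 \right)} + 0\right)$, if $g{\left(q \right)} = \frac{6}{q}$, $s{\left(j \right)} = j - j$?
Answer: $0$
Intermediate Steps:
$s{\left(j \right)} = 0$
$\left(g{\left(-2 \right)} + 22\right) \left(\left(-5\right) 6\right) \left(- s{\left(-4 \right)} + 0\right) = \left(\frac{6}{-2} + 22\right) \left(\left(-5\right) 6\right) \left(\left(-1\right) 0 + 0\right) = \left(6 \left(- \frac{1}{2}\right) + 22\right) \left(-30\right) \left(0 + 0\right) = \left(-3 + 22\right) \left(-30\right) 0 = 19 \left(-30\right) 0 = \left(-570\right) 0 = 0$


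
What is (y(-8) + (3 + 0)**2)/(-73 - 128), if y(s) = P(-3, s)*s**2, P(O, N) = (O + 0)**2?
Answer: -195/67 ≈ -2.9104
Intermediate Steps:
P(O, N) = O**2
y(s) = 9*s**2 (y(s) = (-3)**2*s**2 = 9*s**2)
(y(-8) + (3 + 0)**2)/(-73 - 128) = (9*(-8)**2 + (3 + 0)**2)/(-73 - 128) = (9*64 + 3**2)/(-201) = -(576 + 9)/201 = -1/201*585 = -195/67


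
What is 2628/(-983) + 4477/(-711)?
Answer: -6269399/698913 ≈ -8.9702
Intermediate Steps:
2628/(-983) + 4477/(-711) = 2628*(-1/983) + 4477*(-1/711) = -2628/983 - 4477/711 = -6269399/698913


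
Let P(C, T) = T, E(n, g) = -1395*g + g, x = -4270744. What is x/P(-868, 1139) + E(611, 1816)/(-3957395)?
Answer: -16898137568824/4507472905 ≈ -3748.9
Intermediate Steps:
E(n, g) = -1394*g
x/P(-868, 1139) + E(611, 1816)/(-3957395) = -4270744/1139 - 1394*1816/(-3957395) = -4270744*1/1139 - 2531504*(-1/3957395) = -4270744/1139 + 2531504/3957395 = -16898137568824/4507472905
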